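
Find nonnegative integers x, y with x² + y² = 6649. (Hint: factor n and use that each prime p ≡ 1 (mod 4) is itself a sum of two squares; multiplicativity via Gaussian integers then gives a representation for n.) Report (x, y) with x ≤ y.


Step 1: Factor n = 6649 = 61 · 109.
Step 2: Check the mod-4 condition on each prime factor: 61 ≡ 1 (mod 4), exponent 1; 109 ≡ 1 (mod 4), exponent 1.
All primes ≡ 3 (mod 4) appear to even exponent (or don't appear), so by the two-squares theorem n IS expressible as a sum of two squares.
Step 3: Build a representation. Here n = 61 · 109 is a product of primes ≡ 1 (mod 4). Each prime p ≡ 1 (mod 4) is itself a sum of two squares; find a² by testing p − a² for a perfect square:
  61: 61 − 1² = 60, 61 − 2² = 57, 61 − 3² = 52, 61 − 4² = 45, 61 − 5² = 36 = 6² ⇒ 61 = 5² + 6².
  109: 109 − 1² = 108, 109 − 2² = 105, 109 − 3² = 100 = 10² ⇒ 109 = 3² + 10².
  Combine using the Brahmagupta–Fibonacci identity (a² + b²)(c² + d²) = (ac − bd)² + (ad + bc)² = (ac + bd)² + (ad − bc)²:
  61 · 109 = 6649: from (5² + 6²)(3² + 10²), take (5·3 − 6·10, 5·10 + 6·3) = (15 − 60, 50 + 18) = (-45, 68); dropping signs (only squares matter) gives (45, 68); check 45² + 68² = 2025 + 4624 = 6649 ✓.
Step 4: Order so x ≤ y and verify: 45² + 68² = 2025 + 4624 = 6649 = n. ✓

n = 6649 = 45² + 68² (one valid representation with x ≤ y).


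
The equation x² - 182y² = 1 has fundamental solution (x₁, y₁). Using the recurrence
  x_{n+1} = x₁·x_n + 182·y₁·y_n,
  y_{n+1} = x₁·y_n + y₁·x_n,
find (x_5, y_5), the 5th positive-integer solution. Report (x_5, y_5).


Step 1: Find the fundamental solution (x₁, y₁) of x² - 182y² = 1.
  Expand √182 as a continued fraction. a₀ = ⌊√182⌋ = 13; iterate m_{k+1} = d_k·a_k − m_k, d_{k+1} = (182 − m_{k+1}²)/d_k, a_{k+1} = ⌊(a₀ + m_{k+1})/d_{k+1}⌋ (starting m₀ = 0, d₀ = 1), with convergents p_k = a_k·p_{k-1} + p_{k-2}, q_k = a_k·q_{k-1} + q_{k-2} (p₋₁ = 1, q₋₁ = 0):
  k = 0: a₀ = 13; p₀/q₀ = 13/1; p₀² − 182·q₀² = 169 − 182 = -13.
  k = 1: m = 13, d = 13, a = ⌊(13 + 13)/13⌋ = 2; p/q = (2·13 + 1)/(2·1 + 0) = 27/2; p² − 182·q² = 729 − 728 = 1.
  The first convergent with p² − 182·q² = 1 gives the fundamental solution (x₁, y₁) = (27, 2).
Step 2: Apply the recurrence (x_{n+1}, y_{n+1}) = (x₁x_n + 182y₁y_n, x₁y_n + y₁x_n) repeatedly.
  From (x_1, y_1) = (27, 2): x_2 = 27·27 + 182·2·2 = 1457; y_2 = 27·2 + 2·27 = 108.
  From (x_2, y_2) = (1457, 108): x_3 = 27·1457 + 182·2·108 = 78651; y_3 = 27·108 + 2·1457 = 5830.
  From (x_3, y_3) = (78651, 5830): x_4 = 27·78651 + 182·2·5830 = 4245697; y_4 = 27·5830 + 2·78651 = 314712.
  From (x_4, y_4) = (4245697, 314712): x_5 = 27·4245697 + 182·2·314712 = 229188987; y_5 = 27·314712 + 2·4245697 = 16988618.
Step 3: Verify x_5² - 182·y_5² = 52527591762086169 - 52527591762086168 = 1 (should be 1). ✓

(x_1, y_1) = (27, 2); (x_5, y_5) = (229188987, 16988618).


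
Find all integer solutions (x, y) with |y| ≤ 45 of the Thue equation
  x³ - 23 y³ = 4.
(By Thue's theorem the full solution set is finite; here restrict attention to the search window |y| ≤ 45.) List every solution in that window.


The equation is x³ - 23y³ = 4. For fixed y, x³ = 23·y³ + 4, so a solution requires the RHS to be a perfect cube.
Strategy: iterate y from -45 to 45, compute RHS = 23·y³ + 4, and check whether it is a (positive or negative) perfect cube.
Check small values of y:
  y = 0: RHS = 4 is not a perfect cube.
  y = 1: RHS = 27 = (3)³ ⇒ x = 3 works.
  y = -1: RHS = -19 is not a perfect cube.
  y = 2: RHS = 188 is not a perfect cube.
  y = -2: RHS = -180 is not a perfect cube.
  y = 3: RHS = 625 is not a perfect cube.
  y = -3: RHS = -617 is not a perfect cube.
Continuing the search up to |y| = 45 finds no further solutions beyond those listed.
Collected solutions: (3, 1).

Solutions (with |y| ≤ 45): (3, 1).


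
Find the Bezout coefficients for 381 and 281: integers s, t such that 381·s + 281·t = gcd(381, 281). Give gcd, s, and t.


Euclidean algorithm on (381, 281) — divide until remainder is 0:
  381 = 1 · 281 + 100
  281 = 2 · 100 + 81
  100 = 1 · 81 + 19
  81 = 4 · 19 + 5
  19 = 3 · 5 + 4
  5 = 1 · 4 + 1
  4 = 4 · 1 + 0
gcd(381, 281) = 1.
Track Bezout coefficients alongside the remainders: start with r₀ = 381 = a·1 + b·0 (s = 1, t = 0) and r₁ = 281 = a·0 + b·1 (s = 0, t = 1); each new remainder r_{k+1} = r_{k-1} − q_k·r_k inherits s_{k+1} = s_{k-1} − q_k·s_k, t_{k+1} = t_{k-1} − q_k·t_k, so r_k = a·s_k + b·t_k at every step:
  q = 1: r = 100, s = 1 − 1·0 = 1, t = 0 − 1·1 = -1  (check: 381·1 + 281·(-1) = 100)
  q = 2: r = 81, s = 0 − 2·1 = -2, t = 1 − 2·(-1) = 3  (check: 381·(-2) + 281·3 = 81)
  q = 1: r = 19, s = 1 − 1·(-2) = 3, t = -1 − 1·3 = -4  (check: 381·3 + 281·(-4) = 19)
  q = 4: r = 5, s = -2 − 4·3 = -14, t = 3 − 4·(-4) = 19  (check: 381·(-14) + 281·19 = 5)
  q = 3: r = 4, s = 3 − 3·(-14) = 45, t = -4 − 3·19 = -61  (check: 381·45 + 281·(-61) = 4)
  q = 1: r = 1, s = -14 − 1·45 = -59, t = 19 − 1·(-61) = 80  (check: 381·(-59) + 281·80 = 1)
The row with r = 1 (the gcd) gives the Bezout coefficients s = -59, t = 80.
Result: 381 · (-59) + 281 · (80) = 1.

gcd(381, 281) = 1; s = -59, t = 80 (check: 381·(-59) + 281·80 = 1).


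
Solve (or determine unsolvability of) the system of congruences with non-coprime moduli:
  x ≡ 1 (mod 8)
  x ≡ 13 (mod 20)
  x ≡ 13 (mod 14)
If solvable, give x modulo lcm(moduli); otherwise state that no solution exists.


Moduli 8, 20, 14 are not pairwise coprime, so CRT works modulo lcm(m_i) when all pairwise compatibility conditions hold.
Pairwise compatibility: gcd(m_i, m_j) must divide a_i - a_j for every pair.
Merge one congruence at a time:
  Start: x ≡ 1 (mod 8).
  Combine with x ≡ 13 (mod 20): gcd(8, 20) = 4; 13 - 1 = 12, which IS divisible by 4, so compatible.
    Write x = 1 + 8·t and substitute into x ≡ 13 (mod 20): 8·t ≡ 13 − 1 = 12 (mod 20).
    Divide the congruence (and modulus) by g = 4: 2·t ≡ 3 (mod 5).
    The inverse of 2 mod 5 is 3 (since 2·3 = 6 = 1·5 + 1), so t ≡ 3·3 = 9 ≡ 4 (mod 5).
    Then x = 1 + 8·4 = 33, valid modulo lcm(8, 20) = 40: x ≡ 33 (mod 40).
  Combine with x ≡ 13 (mod 14): gcd(40, 14) = 2; 13 - 33 = -20, which IS divisible by 2, so compatible.
    Write x = 33 + 40·t and substitute into x ≡ 13 (mod 14): 40·t ≡ 13 − 33 = -20 (mod 14).
    Divide the congruence (and modulus) by g = 2: 20·t ≡ -10 (mod 7).
    Reduce coefficients mod 7: 6·t ≡ 4 (mod 7).
    The inverse of 6 mod 7 is 6 (since 6·6 = 36 = 5·7 + 1), so t ≡ 6·4 = 24 ≡ 3 (mod 7).
    Then x = 33 + 40·3 = 153, valid modulo lcm(40, 14) = 280: x ≡ 153 (mod 280).
Verify: 153 mod 8 = 1, 153 mod 20 = 13, 153 mod 14 = 13.

x ≡ 153 (mod 280).


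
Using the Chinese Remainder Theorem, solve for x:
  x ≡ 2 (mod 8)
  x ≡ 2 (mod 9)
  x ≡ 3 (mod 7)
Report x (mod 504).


Moduli 8, 9, 7 are pairwise coprime; by CRT there is a unique solution modulo M = 8 · 9 · 7 = 504.
Solve pairwise, accumulating the modulus:
  Start with x ≡ 2 (mod 8).
  Combine with x ≡ 2 (mod 9): since gcd(8, 9) = 1, we get a unique residue mod 72.
    Write x = 2 + 8·t and substitute into x ≡ 2 (mod 9): 8·t ≡ 2 − 2 = 0 (mod 9).
    The inverse of 8 mod 9 is 8 (since 8·8 = 64 = 7·9 + 1), so t ≡ 8·0 = 0 ≡ 0 (mod 9).
    Then x = 2 + 8·0 = 2, valid modulo lcm(8, 9) = 72: x ≡ 2 (mod 72).
  Combine with x ≡ 3 (mod 7): since gcd(72, 7) = 1, we get a unique residue mod 504.
    Write x = 2 + 72·t and substitute into x ≡ 3 (mod 7): 72·t ≡ 3 − 2 = 1 (mod 7).
    Reduce coefficients mod 7: 2·t ≡ 1 (mod 7).
    The inverse of 2 mod 7 is 4 (since 2·4 = 8 = 1·7 + 1), so t ≡ 4·1 = 4 ≡ 4 (mod 7).
    Then x = 2 + 72·4 = 290, valid modulo lcm(72, 7) = 504: x ≡ 290 (mod 504).
Verify: 290 mod 8 = 2 ✓, 290 mod 9 = 2 ✓, 290 mod 7 = 3 ✓.

x ≡ 290 (mod 504).


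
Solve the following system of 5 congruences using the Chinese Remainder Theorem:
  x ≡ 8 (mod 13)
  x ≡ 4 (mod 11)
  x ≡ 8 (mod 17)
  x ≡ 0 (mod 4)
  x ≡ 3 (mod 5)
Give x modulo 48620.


Product of moduli M = 13 · 11 · 17 · 4 · 5 = 48620.
Merge one congruence at a time:
  Start: x ≡ 8 (mod 13).
  Combine with x ≡ 4 (mod 11); new modulus lcm = 143.
    Write x = 8 + 13·t and substitute into x ≡ 4 (mod 11): 13·t ≡ 4 − 8 = -4 (mod 11).
    Reduce coefficients mod 11: 2·t ≡ 7 (mod 11).
    The inverse of 2 mod 11 is 6 (since 2·6 = 12 = 1·11 + 1), so t ≡ 6·7 = 42 ≡ 9 (mod 11).
    Then x = 8 + 13·9 = 125, valid modulo lcm(13, 11) = 143: x ≡ 125 (mod 143).
  Combine with x ≡ 8 (mod 17); new modulus lcm = 2431.
    Write x = 125 + 143·t and substitute into x ≡ 8 (mod 17): 143·t ≡ 8 − 125 = -117 (mod 17).
    Reduce coefficients mod 17: 7·t ≡ 2 (mod 17).
    The inverse of 7 mod 17 is 5 (since 7·5 = 35 = 2·17 + 1), so t ≡ 5·2 = 10 ≡ 10 (mod 17).
    Then x = 125 + 143·10 = 1555, valid modulo lcm(143, 17) = 2431: x ≡ 1555 (mod 2431).
  Combine with x ≡ 0 (mod 4); new modulus lcm = 9724.
    Write x = 1555 + 2431·t and substitute into x ≡ 0 (mod 4): 2431·t ≡ 0 − 1555 = -1555 (mod 4).
    Reduce coefficients mod 4: 3·t ≡ 1 (mod 4).
    The inverse of 3 mod 4 is 3 (since 3·3 = 9 = 2·4 + 1), so t ≡ 3·1 = 3 ≡ 3 (mod 4).
    Then x = 1555 + 2431·3 = 8848, valid modulo lcm(2431, 4) = 9724: x ≡ 8848 (mod 9724).
  Combine with x ≡ 3 (mod 5); new modulus lcm = 48620.
    Write x = 8848 + 9724·t and substitute into x ≡ 3 (mod 5): 9724·t ≡ 3 − 8848 = -8845 (mod 5).
    Reduce coefficients mod 5: 4·t ≡ 0 (mod 5).
    The inverse of 4 mod 5 is 4 (since 4·4 = 16 = 3·5 + 1), so t ≡ 4·0 = 0 ≡ 0 (mod 5).
    Then x = 8848 + 9724·0 = 8848, valid modulo lcm(9724, 5) = 48620: x ≡ 8848 (mod 48620).
Verify against each original: 8848 mod 13 = 8, 8848 mod 11 = 4, 8848 mod 17 = 8, 8848 mod 4 = 0, 8848 mod 5 = 3.

x ≡ 8848 (mod 48620).


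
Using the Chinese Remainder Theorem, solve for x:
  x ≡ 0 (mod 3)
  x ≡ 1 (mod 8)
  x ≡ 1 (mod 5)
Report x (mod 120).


Moduli 3, 8, 5 are pairwise coprime; by CRT there is a unique solution modulo M = 3 · 8 · 5 = 120.
Solve pairwise, accumulating the modulus:
  Start with x ≡ 0 (mod 3).
  Combine with x ≡ 1 (mod 8): since gcd(3, 8) = 1, we get a unique residue mod 24.
    Write x = 0 + 3·t and substitute into x ≡ 1 (mod 8): 3·t ≡ 1 − 0 = 1 (mod 8).
    The inverse of 3 mod 8 is 3 (since 3·3 = 9 = 1·8 + 1), so t ≡ 3·1 = 3 ≡ 3 (mod 8).
    Then x = 0 + 3·3 = 9, valid modulo lcm(3, 8) = 24: x ≡ 9 (mod 24).
  Combine with x ≡ 1 (mod 5): since gcd(24, 5) = 1, we get a unique residue mod 120.
    Write x = 9 + 24·t and substitute into x ≡ 1 (mod 5): 24·t ≡ 1 − 9 = -8 (mod 5).
    Reduce coefficients mod 5: 4·t ≡ 2 (mod 5).
    The inverse of 4 mod 5 is 4 (since 4·4 = 16 = 3·5 + 1), so t ≡ 4·2 = 8 ≡ 3 (mod 5).
    Then x = 9 + 24·3 = 81, valid modulo lcm(24, 5) = 120: x ≡ 81 (mod 120).
Verify: 81 mod 3 = 0 ✓, 81 mod 8 = 1 ✓, 81 mod 5 = 1 ✓.

x ≡ 81 (mod 120).


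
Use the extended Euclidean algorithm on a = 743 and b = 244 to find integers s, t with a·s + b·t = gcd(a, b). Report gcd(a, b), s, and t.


Euclidean algorithm on (743, 244) — divide until remainder is 0:
  743 = 3 · 244 + 11
  244 = 22 · 11 + 2
  11 = 5 · 2 + 1
  2 = 2 · 1 + 0
gcd(743, 244) = 1.
Track Bezout coefficients alongside the remainders: start with r₀ = 743 = a·1 + b·0 (s = 1, t = 0) and r₁ = 244 = a·0 + b·1 (s = 0, t = 1); each new remainder r_{k+1} = r_{k-1} − q_k·r_k inherits s_{k+1} = s_{k-1} − q_k·s_k, t_{k+1} = t_{k-1} − q_k·t_k, so r_k = a·s_k + b·t_k at every step:
  q = 3: r = 11, s = 1 − 3·0 = 1, t = 0 − 3·1 = -3  (check: 743·1 + 244·(-3) = 11)
  q = 22: r = 2, s = 0 − 22·1 = -22, t = 1 − 22·(-3) = 67  (check: 743·(-22) + 244·67 = 2)
  q = 5: r = 1, s = 1 − 5·(-22) = 111, t = -3 − 5·67 = -338  (check: 743·111 + 244·(-338) = 1)
The row with r = 1 (the gcd) gives the Bezout coefficients s = 111, t = -338.
Result: 743 · (111) + 244 · (-338) = 1.

gcd(743, 244) = 1; s = 111, t = -338 (check: 743·111 + 244·(-338) = 1).


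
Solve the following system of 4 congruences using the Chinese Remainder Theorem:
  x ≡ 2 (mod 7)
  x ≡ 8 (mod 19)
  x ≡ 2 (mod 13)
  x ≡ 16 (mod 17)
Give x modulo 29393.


Product of moduli M = 7 · 19 · 13 · 17 = 29393.
Merge one congruence at a time:
  Start: x ≡ 2 (mod 7).
  Combine with x ≡ 8 (mod 19); new modulus lcm = 133.
    Write x = 2 + 7·t and substitute into x ≡ 8 (mod 19): 7·t ≡ 8 − 2 = 6 (mod 19).
    The inverse of 7 mod 19 is 11 (since 7·11 = 77 = 4·19 + 1), so t ≡ 11·6 = 66 ≡ 9 (mod 19).
    Then x = 2 + 7·9 = 65, valid modulo lcm(7, 19) = 133: x ≡ 65 (mod 133).
  Combine with x ≡ 2 (mod 13); new modulus lcm = 1729.
    Write x = 65 + 133·t and substitute into x ≡ 2 (mod 13): 133·t ≡ 2 − 65 = -63 (mod 13).
    Reduce coefficients mod 13: 3·t ≡ 2 (mod 13).
    The inverse of 3 mod 13 is 9 (since 3·9 = 27 = 2·13 + 1), so t ≡ 9·2 = 18 ≡ 5 (mod 13).
    Then x = 65 + 133·5 = 730, valid modulo lcm(133, 13) = 1729: x ≡ 730 (mod 1729).
  Combine with x ≡ 16 (mod 17); new modulus lcm = 29393.
    Write x = 730 + 1729·t and substitute into x ≡ 16 (mod 17): 1729·t ≡ 16 − 730 = -714 (mod 17).
    Reduce coefficients mod 17: 12·t ≡ 0 (mod 17).
    The inverse of 12 mod 17 is 10 (since 12·10 = 120 = 7·17 + 1), so t ≡ 10·0 = 0 ≡ 0 (mod 17).
    Then x = 730 + 1729·0 = 730, valid modulo lcm(1729, 17) = 29393: x ≡ 730 (mod 29393).
Verify against each original: 730 mod 7 = 2, 730 mod 19 = 8, 730 mod 13 = 2, 730 mod 17 = 16.

x ≡ 730 (mod 29393).


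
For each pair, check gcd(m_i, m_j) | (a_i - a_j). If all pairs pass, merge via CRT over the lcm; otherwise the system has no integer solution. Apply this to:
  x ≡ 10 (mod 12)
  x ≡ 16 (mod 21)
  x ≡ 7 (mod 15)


Moduli 12, 21, 15 are not pairwise coprime, so CRT works modulo lcm(m_i) when all pairwise compatibility conditions hold.
Pairwise compatibility: gcd(m_i, m_j) must divide a_i - a_j for every pair.
Merge one congruence at a time:
  Start: x ≡ 10 (mod 12).
  Combine with x ≡ 16 (mod 21): gcd(12, 21) = 3; 16 - 10 = 6, which IS divisible by 3, so compatible.
    Write x = 10 + 12·t and substitute into x ≡ 16 (mod 21): 12·t ≡ 16 − 10 = 6 (mod 21).
    Divide the congruence (and modulus) by g = 3: 4·t ≡ 2 (mod 7).
    The inverse of 4 mod 7 is 2 (since 4·2 = 8 = 1·7 + 1), so t ≡ 2·2 = 4 ≡ 4 (mod 7).
    Then x = 10 + 12·4 = 58, valid modulo lcm(12, 21) = 84: x ≡ 58 (mod 84).
  Combine with x ≡ 7 (mod 15): gcd(84, 15) = 3; 7 - 58 = -51, which IS divisible by 3, so compatible.
    Write x = 58 + 84·t and substitute into x ≡ 7 (mod 15): 84·t ≡ 7 − 58 = -51 (mod 15).
    Divide the congruence (and modulus) by g = 3: 28·t ≡ -17 (mod 5).
    Reduce coefficients mod 5: 3·t ≡ 3 (mod 5).
    The inverse of 3 mod 5 is 2 (since 3·2 = 6 = 1·5 + 1), so t ≡ 2·3 = 6 ≡ 1 (mod 5).
    Then x = 58 + 84·1 = 142, valid modulo lcm(84, 15) = 420: x ≡ 142 (mod 420).
Verify: 142 mod 12 = 10, 142 mod 21 = 16, 142 mod 15 = 7.

x ≡ 142 (mod 420).


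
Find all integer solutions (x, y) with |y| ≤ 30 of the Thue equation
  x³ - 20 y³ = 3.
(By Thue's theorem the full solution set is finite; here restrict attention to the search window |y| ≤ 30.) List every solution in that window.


The equation is x³ - 20y³ = 3. For fixed y, x³ = 20·y³ + 3, so a solution requires the RHS to be a perfect cube.
Strategy: iterate y from -30 to 30, compute RHS = 20·y³ + 3, and check whether it is a (positive or negative) perfect cube.
Check small values of y:
  y = 0: RHS = 3 is not a perfect cube.
  y = 1: RHS = 23 is not a perfect cube.
  y = -1: RHS = -17 is not a perfect cube.
  y = 2: RHS = 163 is not a perfect cube.
  y = -2: RHS = -157 is not a perfect cube.
  y = 3: RHS = 543 is not a perfect cube.
  y = -3: RHS = -537 is not a perfect cube.
Continuing the search up to |y| = 30 finds no solutions either.
No (x, y) in the scanned range satisfies the equation.

No integer solutions with |y| ≤ 30.


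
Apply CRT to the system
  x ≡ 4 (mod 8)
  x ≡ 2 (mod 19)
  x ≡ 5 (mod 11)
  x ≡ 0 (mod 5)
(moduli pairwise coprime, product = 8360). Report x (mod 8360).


Product of moduli M = 8 · 19 · 11 · 5 = 8360.
Merge one congruence at a time:
  Start: x ≡ 4 (mod 8).
  Combine with x ≡ 2 (mod 19); new modulus lcm = 152.
    Write x = 4 + 8·t and substitute into x ≡ 2 (mod 19): 8·t ≡ 2 − 4 = -2 (mod 19).
    Reduce coefficients mod 19: 8·t ≡ 17 (mod 19).
    The inverse of 8 mod 19 is 12 (since 8·12 = 96 = 5·19 + 1), so t ≡ 12·17 = 204 ≡ 14 (mod 19).
    Then x = 4 + 8·14 = 116, valid modulo lcm(8, 19) = 152: x ≡ 116 (mod 152).
  Combine with x ≡ 5 (mod 11); new modulus lcm = 1672.
    Write x = 116 + 152·t and substitute into x ≡ 5 (mod 11): 152·t ≡ 5 − 116 = -111 (mod 11).
    Reduce coefficients mod 11: 9·t ≡ 10 (mod 11).
    The inverse of 9 mod 11 is 5 (since 9·5 = 45 = 4·11 + 1), so t ≡ 5·10 = 50 ≡ 6 (mod 11).
    Then x = 116 + 152·6 = 1028, valid modulo lcm(152, 11) = 1672: x ≡ 1028 (mod 1672).
  Combine with x ≡ 0 (mod 5); new modulus lcm = 8360.
    Write x = 1028 + 1672·t and substitute into x ≡ 0 (mod 5): 1672·t ≡ 0 − 1028 = -1028 (mod 5).
    Reduce coefficients mod 5: 2·t ≡ 2 (mod 5).
    The inverse of 2 mod 5 is 3 (since 2·3 = 6 = 1·5 + 1), so t ≡ 3·2 = 6 ≡ 1 (mod 5).
    Then x = 1028 + 1672·1 = 2700, valid modulo lcm(1672, 5) = 8360: x ≡ 2700 (mod 8360).
Verify against each original: 2700 mod 8 = 4, 2700 mod 19 = 2, 2700 mod 11 = 5, 2700 mod 5 = 0.

x ≡ 2700 (mod 8360).


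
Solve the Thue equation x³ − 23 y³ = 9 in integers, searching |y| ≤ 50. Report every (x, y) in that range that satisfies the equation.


The equation is x³ - 23y³ = 9. For fixed y, x³ = 23·y³ + 9, so a solution requires the RHS to be a perfect cube.
Strategy: iterate y from -50 to 50, compute RHS = 23·y³ + 9, and check whether it is a (positive or negative) perfect cube.
Check small values of y:
  y = 0: RHS = 9 is not a perfect cube.
  y = 1: RHS = 32 is not a perfect cube.
  y = -1: RHS = -14 is not a perfect cube.
  y = 2: RHS = 193 is not a perfect cube.
  y = -2: RHS = -175 is not a perfect cube.
  y = 3: RHS = 630 is not a perfect cube.
  y = -3: RHS = -612 is not a perfect cube.
Continuing the search up to |y| = 50 finds no solutions either.
No (x, y) in the scanned range satisfies the equation.

No integer solutions with |y| ≤ 50.


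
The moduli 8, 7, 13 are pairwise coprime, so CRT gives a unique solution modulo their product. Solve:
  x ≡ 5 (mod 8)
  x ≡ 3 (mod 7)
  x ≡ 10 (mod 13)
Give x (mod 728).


Moduli 8, 7, 13 are pairwise coprime; by CRT there is a unique solution modulo M = 8 · 7 · 13 = 728.
Solve pairwise, accumulating the modulus:
  Start with x ≡ 5 (mod 8).
  Combine with x ≡ 3 (mod 7): since gcd(8, 7) = 1, we get a unique residue mod 56.
    Write x = 5 + 8·t and substitute into x ≡ 3 (mod 7): 8·t ≡ 3 − 5 = -2 (mod 7).
    Reduce coefficients mod 7: 1·t ≡ 5 (mod 7).
    So t ≡ 5 (mod 7).
    Then x = 5 + 8·5 = 45, valid modulo lcm(8, 7) = 56: x ≡ 45 (mod 56).
  Combine with x ≡ 10 (mod 13): since gcd(56, 13) = 1, we get a unique residue mod 728.
    Write x = 45 + 56·t and substitute into x ≡ 10 (mod 13): 56·t ≡ 10 − 45 = -35 (mod 13).
    Reduce coefficients mod 13: 4·t ≡ 4 (mod 13).
    The inverse of 4 mod 13 is 10 (since 4·10 = 40 = 3·13 + 1), so t ≡ 10·4 = 40 ≡ 1 (mod 13).
    Then x = 45 + 56·1 = 101, valid modulo lcm(56, 13) = 728: x ≡ 101 (mod 728).
Verify: 101 mod 8 = 5 ✓, 101 mod 7 = 3 ✓, 101 mod 13 = 10 ✓.

x ≡ 101 (mod 728).


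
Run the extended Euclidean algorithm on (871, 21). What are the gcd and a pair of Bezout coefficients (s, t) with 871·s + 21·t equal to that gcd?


Euclidean algorithm on (871, 21) — divide until remainder is 0:
  871 = 41 · 21 + 10
  21 = 2 · 10 + 1
  10 = 10 · 1 + 0
gcd(871, 21) = 1.
Track Bezout coefficients alongside the remainders: start with r₀ = 871 = a·1 + b·0 (s = 1, t = 0) and r₁ = 21 = a·0 + b·1 (s = 0, t = 1); each new remainder r_{k+1} = r_{k-1} − q_k·r_k inherits s_{k+1} = s_{k-1} − q_k·s_k, t_{k+1} = t_{k-1} − q_k·t_k, so r_k = a·s_k + b·t_k at every step:
  q = 41: r = 10, s = 1 − 41·0 = 1, t = 0 − 41·1 = -41  (check: 871·1 + 21·(-41) = 10)
  q = 2: r = 1, s = 0 − 2·1 = -2, t = 1 − 2·(-41) = 83  (check: 871·(-2) + 21·83 = 1)
The row with r = 1 (the gcd) gives the Bezout coefficients s = -2, t = 83.
Result: 871 · (-2) + 21 · (83) = 1.

gcd(871, 21) = 1; s = -2, t = 83 (check: 871·(-2) + 21·83 = 1).


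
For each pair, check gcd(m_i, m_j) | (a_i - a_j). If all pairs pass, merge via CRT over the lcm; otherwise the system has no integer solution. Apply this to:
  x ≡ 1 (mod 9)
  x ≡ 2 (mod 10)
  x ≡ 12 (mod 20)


Moduli 9, 10, 20 are not pairwise coprime, so CRT works modulo lcm(m_i) when all pairwise compatibility conditions hold.
Pairwise compatibility: gcd(m_i, m_j) must divide a_i - a_j for every pair.
Merge one congruence at a time:
  Start: x ≡ 1 (mod 9).
  Combine with x ≡ 2 (mod 10): gcd(9, 10) = 1; 2 - 1 = 1, which IS divisible by 1, so compatible.
    Write x = 1 + 9·t and substitute into x ≡ 2 (mod 10): 9·t ≡ 2 − 1 = 1 (mod 10).
    The inverse of 9 mod 10 is 9 (since 9·9 = 81 = 8·10 + 1), so t ≡ 9·1 = 9 ≡ 9 (mod 10).
    Then x = 1 + 9·9 = 82, valid modulo lcm(9, 10) = 90: x ≡ 82 (mod 90).
  Combine with x ≡ 12 (mod 20): gcd(90, 20) = 10; 12 - 82 = -70, which IS divisible by 10, so compatible.
    Write x = 82 + 90·t and substitute into x ≡ 12 (mod 20): 90·t ≡ 12 − 82 = -70 (mod 20).
    Divide the congruence (and modulus) by g = 10: 9·t ≡ -7 (mod 2).
    Reduce coefficients mod 2: 1·t ≡ 1 (mod 2).
    So t ≡ 1 (mod 2).
    Then x = 82 + 90·1 = 172, valid modulo lcm(90, 20) = 180: x ≡ 172 (mod 180).
Verify: 172 mod 9 = 1, 172 mod 10 = 2, 172 mod 20 = 12.

x ≡ 172 (mod 180).


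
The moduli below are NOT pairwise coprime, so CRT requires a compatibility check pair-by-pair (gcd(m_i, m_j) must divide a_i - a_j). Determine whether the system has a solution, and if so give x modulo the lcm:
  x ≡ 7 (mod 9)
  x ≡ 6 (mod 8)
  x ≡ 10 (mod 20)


Moduli 9, 8, 20 are not pairwise coprime, so CRT works modulo lcm(m_i) when all pairwise compatibility conditions hold.
Pairwise compatibility: gcd(m_i, m_j) must divide a_i - a_j for every pair.
Merge one congruence at a time:
  Start: x ≡ 7 (mod 9).
  Combine with x ≡ 6 (mod 8): gcd(9, 8) = 1; 6 - 7 = -1, which IS divisible by 1, so compatible.
    Write x = 7 + 9·t and substitute into x ≡ 6 (mod 8): 9·t ≡ 6 − 7 = -1 (mod 8).
    Reduce coefficients mod 8: 1·t ≡ 7 (mod 8).
    So t ≡ 7 (mod 8).
    Then x = 7 + 9·7 = 70, valid modulo lcm(9, 8) = 72: x ≡ 70 (mod 72).
  Combine with x ≡ 10 (mod 20): gcd(72, 20) = 4; 10 - 70 = -60, which IS divisible by 4, so compatible.
    Write x = 70 + 72·t and substitute into x ≡ 10 (mod 20): 72·t ≡ 10 − 70 = -60 (mod 20).
    Divide the congruence (and modulus) by g = 4: 18·t ≡ -15 (mod 5).
    Reduce coefficients mod 5: 3·t ≡ 0 (mod 5).
    The inverse of 3 mod 5 is 2 (since 3·2 = 6 = 1·5 + 1), so t ≡ 2·0 = 0 ≡ 0 (mod 5).
    Then x = 70 + 72·0 = 70, valid modulo lcm(72, 20) = 360: x ≡ 70 (mod 360).
Verify: 70 mod 9 = 7, 70 mod 8 = 6, 70 mod 20 = 10.

x ≡ 70 (mod 360).


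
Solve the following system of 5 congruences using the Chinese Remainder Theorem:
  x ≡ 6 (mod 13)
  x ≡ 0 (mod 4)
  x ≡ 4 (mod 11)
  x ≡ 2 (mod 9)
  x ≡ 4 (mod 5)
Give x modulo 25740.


Product of moduli M = 13 · 4 · 11 · 9 · 5 = 25740.
Merge one congruence at a time:
  Start: x ≡ 6 (mod 13).
  Combine with x ≡ 0 (mod 4); new modulus lcm = 52.
    Write x = 6 + 13·t and substitute into x ≡ 0 (mod 4): 13·t ≡ 0 − 6 = -6 (mod 4).
    Reduce coefficients mod 4: 1·t ≡ 2 (mod 4).
    So t ≡ 2 (mod 4).
    Then x = 6 + 13·2 = 32, valid modulo lcm(13, 4) = 52: x ≡ 32 (mod 52).
  Combine with x ≡ 4 (mod 11); new modulus lcm = 572.
    Write x = 32 + 52·t and substitute into x ≡ 4 (mod 11): 52·t ≡ 4 − 32 = -28 (mod 11).
    Reduce coefficients mod 11: 8·t ≡ 5 (mod 11).
    The inverse of 8 mod 11 is 7 (since 8·7 = 56 = 5·11 + 1), so t ≡ 7·5 = 35 ≡ 2 (mod 11).
    Then x = 32 + 52·2 = 136, valid modulo lcm(52, 11) = 572: x ≡ 136 (mod 572).
  Combine with x ≡ 2 (mod 9); new modulus lcm = 5148.
    Write x = 136 + 572·t and substitute into x ≡ 2 (mod 9): 572·t ≡ 2 − 136 = -134 (mod 9).
    Reduce coefficients mod 9: 5·t ≡ 1 (mod 9).
    The inverse of 5 mod 9 is 2 (since 5·2 = 10 = 1·9 + 1), so t ≡ 2·1 = 2 ≡ 2 (mod 9).
    Then x = 136 + 572·2 = 1280, valid modulo lcm(572, 9) = 5148: x ≡ 1280 (mod 5148).
  Combine with x ≡ 4 (mod 5); new modulus lcm = 25740.
    Write x = 1280 + 5148·t and substitute into x ≡ 4 (mod 5): 5148·t ≡ 4 − 1280 = -1276 (mod 5).
    Reduce coefficients mod 5: 3·t ≡ 4 (mod 5).
    The inverse of 3 mod 5 is 2 (since 3·2 = 6 = 1·5 + 1), so t ≡ 2·4 = 8 ≡ 3 (mod 5).
    Then x = 1280 + 5148·3 = 16724, valid modulo lcm(5148, 5) = 25740: x ≡ 16724 (mod 25740).
Verify against each original: 16724 mod 13 = 6, 16724 mod 4 = 0, 16724 mod 11 = 4, 16724 mod 9 = 2, 16724 mod 5 = 4.

x ≡ 16724 (mod 25740).


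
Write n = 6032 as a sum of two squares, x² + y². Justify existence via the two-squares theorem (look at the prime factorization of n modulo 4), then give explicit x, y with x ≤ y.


Step 1: Factor n = 6032 = 2^4 · 13 · 29.
Step 2: Check the mod-4 condition on each prime factor: 2 = 2 (special); 13 ≡ 1 (mod 4), exponent 1; 29 ≡ 1 (mod 4), exponent 1.
All primes ≡ 3 (mod 4) appear to even exponent (or don't appear), so by the two-squares theorem n IS expressible as a sum of two squares.
Step 3: Build a representation. Group n = k² · m with k = 4 and m = 13 · 29 = 377 (a product of primes ≡ 1 (mod 4)); a representation of m scales to one of n via (k·x)² + (k·y)² = k²(x² + y²). Each prime p ≡ 1 (mod 4) is itself a sum of two squares; find a² by testing p − a² for a perfect square:
  13: 13 − 1² = 12, 13 − 2² = 9 = 3² ⇒ 13 = 2² + 3².
  29: 29 − 1² = 28, 29 − 2² = 25 = 5² ⇒ 29 = 2² + 5².
  Combine using the Brahmagupta–Fibonacci identity (a² + b²)(c² + d²) = (ac − bd)² + (ad + bc)² = (ac + bd)² + (ad − bc)²:
  13 · 29 = 377: from (2² + 3²)(2² + 5²), take (2·2 − 3·5, 2·5 + 3·2) = (4 − 15, 10 + 6) = (-11, 16); dropping signs (only squares matter) gives (11, 16); check 11² + 16² = 121 + 256 = 377 ✓.
  Scale by k = 4: (4·11, 4·16) = (44, 64).
Step 4: Order so x ≤ y and verify: 44² + 64² = 1936 + 4096 = 6032 = n. ✓

n = 6032 = 44² + 64² (one valid representation with x ≤ y).


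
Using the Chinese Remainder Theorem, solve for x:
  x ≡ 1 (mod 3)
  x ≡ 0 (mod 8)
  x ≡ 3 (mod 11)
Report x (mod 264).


Moduli 3, 8, 11 are pairwise coprime; by CRT there is a unique solution modulo M = 3 · 8 · 11 = 264.
Solve pairwise, accumulating the modulus:
  Start with x ≡ 1 (mod 3).
  Combine with x ≡ 0 (mod 8): since gcd(3, 8) = 1, we get a unique residue mod 24.
    Write x = 1 + 3·t and substitute into x ≡ 0 (mod 8): 3·t ≡ 0 − 1 = -1 (mod 8).
    Reduce coefficients mod 8: 3·t ≡ 7 (mod 8).
    The inverse of 3 mod 8 is 3 (since 3·3 = 9 = 1·8 + 1), so t ≡ 3·7 = 21 ≡ 5 (mod 8).
    Then x = 1 + 3·5 = 16, valid modulo lcm(3, 8) = 24: x ≡ 16 (mod 24).
  Combine with x ≡ 3 (mod 11): since gcd(24, 11) = 1, we get a unique residue mod 264.
    Write x = 16 + 24·t and substitute into x ≡ 3 (mod 11): 24·t ≡ 3 − 16 = -13 (mod 11).
    Reduce coefficients mod 11: 2·t ≡ 9 (mod 11).
    The inverse of 2 mod 11 is 6 (since 2·6 = 12 = 1·11 + 1), so t ≡ 6·9 = 54 ≡ 10 (mod 11).
    Then x = 16 + 24·10 = 256, valid modulo lcm(24, 11) = 264: x ≡ 256 (mod 264).
Verify: 256 mod 3 = 1 ✓, 256 mod 8 = 0 ✓, 256 mod 11 = 3 ✓.

x ≡ 256 (mod 264).


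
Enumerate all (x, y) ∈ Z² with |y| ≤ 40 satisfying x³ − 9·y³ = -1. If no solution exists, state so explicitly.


The equation is x³ - 9y³ = -1. For fixed y, x³ = 9·y³ − 1, so a solution requires the RHS to be a perfect cube.
Strategy: iterate y from -40 to 40, compute RHS = 9·y³ − 1, and check whether it is a (positive or negative) perfect cube.
Check small values of y:
  y = 0: RHS = -1 = (-1)³ ⇒ x = -1 works.
  y = 1: RHS = 8 = (2)³ ⇒ x = 2 works.
  y = -1: RHS = -10 is not a perfect cube.
  y = 2: RHS = 71 is not a perfect cube.
  y = -2: RHS = -73 is not a perfect cube.
  y = 3: RHS = 242 is not a perfect cube.
  y = -3: RHS = -244 is not a perfect cube.
Continuing the search up to |y| = 40 finds no further solutions beyond those listed.
Collected solutions: (-1, 0), (2, 1).

Solutions (with |y| ≤ 40): (-1, 0), (2, 1).


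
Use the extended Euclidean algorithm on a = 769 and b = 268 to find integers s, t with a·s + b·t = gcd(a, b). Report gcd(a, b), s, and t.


Euclidean algorithm on (769, 268) — divide until remainder is 0:
  769 = 2 · 268 + 233
  268 = 1 · 233 + 35
  233 = 6 · 35 + 23
  35 = 1 · 23 + 12
  23 = 1 · 12 + 11
  12 = 1 · 11 + 1
  11 = 11 · 1 + 0
gcd(769, 268) = 1.
Track Bezout coefficients alongside the remainders: start with r₀ = 769 = a·1 + b·0 (s = 1, t = 0) and r₁ = 268 = a·0 + b·1 (s = 0, t = 1); each new remainder r_{k+1} = r_{k-1} − q_k·r_k inherits s_{k+1} = s_{k-1} − q_k·s_k, t_{k+1} = t_{k-1} − q_k·t_k, so r_k = a·s_k + b·t_k at every step:
  q = 2: r = 233, s = 1 − 2·0 = 1, t = 0 − 2·1 = -2  (check: 769·1 + 268·(-2) = 233)
  q = 1: r = 35, s = 0 − 1·1 = -1, t = 1 − 1·(-2) = 3  (check: 769·(-1) + 268·3 = 35)
  q = 6: r = 23, s = 1 − 6·(-1) = 7, t = -2 − 6·3 = -20  (check: 769·7 + 268·(-20) = 23)
  q = 1: r = 12, s = -1 − 1·7 = -8, t = 3 − 1·(-20) = 23  (check: 769·(-8) + 268·23 = 12)
  q = 1: r = 11, s = 7 − 1·(-8) = 15, t = -20 − 1·23 = -43  (check: 769·15 + 268·(-43) = 11)
  q = 1: r = 1, s = -8 − 1·15 = -23, t = 23 − 1·(-43) = 66  (check: 769·(-23) + 268·66 = 1)
The row with r = 1 (the gcd) gives the Bezout coefficients s = -23, t = 66.
Result: 769 · (-23) + 268 · (66) = 1.

gcd(769, 268) = 1; s = -23, t = 66 (check: 769·(-23) + 268·66 = 1).


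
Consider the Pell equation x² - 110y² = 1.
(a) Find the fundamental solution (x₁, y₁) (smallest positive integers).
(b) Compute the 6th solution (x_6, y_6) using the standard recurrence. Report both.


Step 1: Find the fundamental solution (x₁, y₁) of x² - 110y² = 1.
  Expand √110 as a continued fraction. a₀ = ⌊√110⌋ = 10; iterate m_{k+1} = d_k·a_k − m_k, d_{k+1} = (110 − m_{k+1}²)/d_k, a_{k+1} = ⌊(a₀ + m_{k+1})/d_{k+1}⌋ (starting m₀ = 0, d₀ = 1), with convergents p_k = a_k·p_{k-1} + p_{k-2}, q_k = a_k·q_{k-1} + q_{k-2} (p₋₁ = 1, q₋₁ = 0):
  k = 0: a₀ = 10; p₀/q₀ = 10/1; p₀² − 110·q₀² = 100 − 110 = -10.
  k = 1: m = 10, d = 10, a = ⌊(10 + 10)/10⌋ = 2; p/q = (2·10 + 1)/(2·1 + 0) = 21/2; p² − 110·q² = 441 − 440 = 1.
  The first convergent with p² − 110·q² = 1 gives the fundamental solution (x₁, y₁) = (21, 2).
Step 2: Apply the recurrence (x_{n+1}, y_{n+1}) = (x₁x_n + 110y₁y_n, x₁y_n + y₁x_n) repeatedly.
  From (x_1, y_1) = (21, 2): x_2 = 21·21 + 110·2·2 = 881; y_2 = 21·2 + 2·21 = 84.
  From (x_2, y_2) = (881, 84): x_3 = 21·881 + 110·2·84 = 36981; y_3 = 21·84 + 2·881 = 3526.
  From (x_3, y_3) = (36981, 3526): x_4 = 21·36981 + 110·2·3526 = 1552321; y_4 = 21·3526 + 2·36981 = 148008.
  From (x_4, y_4) = (1552321, 148008): x_5 = 21·1552321 + 110·2·148008 = 65160501; y_5 = 21·148008 + 2·1552321 = 6212810.
  From (x_5, y_5) = (65160501, 6212810): x_6 = 21·65160501 + 110·2·6212810 = 2735188721; y_6 = 21·6212810 + 2·65160501 = 260790012.
Step 3: Verify x_6² - 110·y_6² = 7481257339485615841 - 7481257339485615840 = 1 (should be 1). ✓

(x_1, y_1) = (21, 2); (x_6, y_6) = (2735188721, 260790012).


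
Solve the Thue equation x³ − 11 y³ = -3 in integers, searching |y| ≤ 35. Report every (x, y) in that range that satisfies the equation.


The equation is x³ - 11y³ = -3. For fixed y, x³ = 11·y³ − 3, so a solution requires the RHS to be a perfect cube.
Strategy: iterate y from -35 to 35, compute RHS = 11·y³ − 3, and check whether it is a (positive or negative) perfect cube.
Check small values of y:
  y = 0: RHS = -3 is not a perfect cube.
  y = 1: RHS = 8 = (2)³ ⇒ x = 2 works.
  y = -1: RHS = -14 is not a perfect cube.
  y = 2: RHS = 85 is not a perfect cube.
  y = -2: RHS = -91 is not a perfect cube.
  y = 3: RHS = 294 is not a perfect cube.
  y = -3: RHS = -300 is not a perfect cube.
Continuing the search up to |y| = 35 finds no further solutions beyond those listed.
Collected solutions: (2, 1).

Solutions (with |y| ≤ 35): (2, 1).


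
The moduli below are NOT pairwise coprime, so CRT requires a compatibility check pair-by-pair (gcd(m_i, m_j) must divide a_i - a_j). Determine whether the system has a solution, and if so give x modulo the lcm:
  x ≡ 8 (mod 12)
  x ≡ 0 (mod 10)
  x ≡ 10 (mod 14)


Moduli 12, 10, 14 are not pairwise coprime, so CRT works modulo lcm(m_i) when all pairwise compatibility conditions hold.
Pairwise compatibility: gcd(m_i, m_j) must divide a_i - a_j for every pair.
Merge one congruence at a time:
  Start: x ≡ 8 (mod 12).
  Combine with x ≡ 0 (mod 10): gcd(12, 10) = 2; 0 - 8 = -8, which IS divisible by 2, so compatible.
    Write x = 8 + 12·t and substitute into x ≡ 0 (mod 10): 12·t ≡ 0 − 8 = -8 (mod 10).
    Divide the congruence (and modulus) by g = 2: 6·t ≡ -4 (mod 5).
    Reduce coefficients mod 5: 1·t ≡ 1 (mod 5).
    So t ≡ 1 (mod 5).
    Then x = 8 + 12·1 = 20, valid modulo lcm(12, 10) = 60: x ≡ 20 (mod 60).
  Combine with x ≡ 10 (mod 14): gcd(60, 14) = 2; 10 - 20 = -10, which IS divisible by 2, so compatible.
    Write x = 20 + 60·t and substitute into x ≡ 10 (mod 14): 60·t ≡ 10 − 20 = -10 (mod 14).
    Divide the congruence (and modulus) by g = 2: 30·t ≡ -5 (mod 7).
    Reduce coefficients mod 7: 2·t ≡ 2 (mod 7).
    The inverse of 2 mod 7 is 4 (since 2·4 = 8 = 1·7 + 1), so t ≡ 4·2 = 8 ≡ 1 (mod 7).
    Then x = 20 + 60·1 = 80, valid modulo lcm(60, 14) = 420: x ≡ 80 (mod 420).
Verify: 80 mod 12 = 8, 80 mod 10 = 0, 80 mod 14 = 10.

x ≡ 80 (mod 420).


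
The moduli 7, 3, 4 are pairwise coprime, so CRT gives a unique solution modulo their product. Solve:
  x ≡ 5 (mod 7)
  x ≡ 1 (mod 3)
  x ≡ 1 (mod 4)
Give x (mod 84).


Moduli 7, 3, 4 are pairwise coprime; by CRT there is a unique solution modulo M = 7 · 3 · 4 = 84.
Solve pairwise, accumulating the modulus:
  Start with x ≡ 5 (mod 7).
  Combine with x ≡ 1 (mod 3): since gcd(7, 3) = 1, we get a unique residue mod 21.
    Write x = 5 + 7·t and substitute into x ≡ 1 (mod 3): 7·t ≡ 1 − 5 = -4 (mod 3).
    Reduce coefficients mod 3: 1·t ≡ 2 (mod 3).
    So t ≡ 2 (mod 3).
    Then x = 5 + 7·2 = 19, valid modulo lcm(7, 3) = 21: x ≡ 19 (mod 21).
  Combine with x ≡ 1 (mod 4): since gcd(21, 4) = 1, we get a unique residue mod 84.
    Write x = 19 + 21·t and substitute into x ≡ 1 (mod 4): 21·t ≡ 1 − 19 = -18 (mod 4).
    Reduce coefficients mod 4: 1·t ≡ 2 (mod 4).
    So t ≡ 2 (mod 4).
    Then x = 19 + 21·2 = 61, valid modulo lcm(21, 4) = 84: x ≡ 61 (mod 84).
Verify: 61 mod 7 = 5 ✓, 61 mod 3 = 1 ✓, 61 mod 4 = 1 ✓.

x ≡ 61 (mod 84).


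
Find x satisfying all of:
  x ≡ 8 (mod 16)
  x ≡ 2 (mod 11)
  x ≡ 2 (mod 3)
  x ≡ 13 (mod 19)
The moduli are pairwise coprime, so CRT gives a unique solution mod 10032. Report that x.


Product of moduli M = 16 · 11 · 3 · 19 = 10032.
Merge one congruence at a time:
  Start: x ≡ 8 (mod 16).
  Combine with x ≡ 2 (mod 11); new modulus lcm = 176.
    Write x = 8 + 16·t and substitute into x ≡ 2 (mod 11): 16·t ≡ 2 − 8 = -6 (mod 11).
    Reduce coefficients mod 11: 5·t ≡ 5 (mod 11).
    The inverse of 5 mod 11 is 9 (since 5·9 = 45 = 4·11 + 1), so t ≡ 9·5 = 45 ≡ 1 (mod 11).
    Then x = 8 + 16·1 = 24, valid modulo lcm(16, 11) = 176: x ≡ 24 (mod 176).
  Combine with x ≡ 2 (mod 3); new modulus lcm = 528.
    Write x = 24 + 176·t and substitute into x ≡ 2 (mod 3): 176·t ≡ 2 − 24 = -22 (mod 3).
    Reduce coefficients mod 3: 2·t ≡ 2 (mod 3).
    The inverse of 2 mod 3 is 2 (since 2·2 = 4 = 1·3 + 1), so t ≡ 2·2 = 4 ≡ 1 (mod 3).
    Then x = 24 + 176·1 = 200, valid modulo lcm(176, 3) = 528: x ≡ 200 (mod 528).
  Combine with x ≡ 13 (mod 19); new modulus lcm = 10032.
    Write x = 200 + 528·t and substitute into x ≡ 13 (mod 19): 528·t ≡ 13 − 200 = -187 (mod 19).
    Reduce coefficients mod 19: 15·t ≡ 3 (mod 19).
    The inverse of 15 mod 19 is 14 (since 15·14 = 210 = 11·19 + 1), so t ≡ 14·3 = 42 ≡ 4 (mod 19).
    Then x = 200 + 528·4 = 2312, valid modulo lcm(528, 19) = 10032: x ≡ 2312 (mod 10032).
Verify against each original: 2312 mod 16 = 8, 2312 mod 11 = 2, 2312 mod 3 = 2, 2312 mod 19 = 13.

x ≡ 2312 (mod 10032).


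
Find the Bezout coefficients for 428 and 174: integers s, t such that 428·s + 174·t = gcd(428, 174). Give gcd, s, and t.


Euclidean algorithm on (428, 174) — divide until remainder is 0:
  428 = 2 · 174 + 80
  174 = 2 · 80 + 14
  80 = 5 · 14 + 10
  14 = 1 · 10 + 4
  10 = 2 · 4 + 2
  4 = 2 · 2 + 0
gcd(428, 174) = 2.
Track Bezout coefficients alongside the remainders: start with r₀ = 428 = a·1 + b·0 (s = 1, t = 0) and r₁ = 174 = a·0 + b·1 (s = 0, t = 1); each new remainder r_{k+1} = r_{k-1} − q_k·r_k inherits s_{k+1} = s_{k-1} − q_k·s_k, t_{k+1} = t_{k-1} − q_k·t_k, so r_k = a·s_k + b·t_k at every step:
  q = 2: r = 80, s = 1 − 2·0 = 1, t = 0 − 2·1 = -2  (check: 428·1 + 174·(-2) = 80)
  q = 2: r = 14, s = 0 − 2·1 = -2, t = 1 − 2·(-2) = 5  (check: 428·(-2) + 174·5 = 14)
  q = 5: r = 10, s = 1 − 5·(-2) = 11, t = -2 − 5·5 = -27  (check: 428·11 + 174·(-27) = 10)
  q = 1: r = 4, s = -2 − 1·11 = -13, t = 5 − 1·(-27) = 32  (check: 428·(-13) + 174·32 = 4)
  q = 2: r = 2, s = 11 − 2·(-13) = 37, t = -27 − 2·32 = -91  (check: 428·37 + 174·(-91) = 2)
The row with r = 2 (the gcd) gives the Bezout coefficients s = 37, t = -91.
Result: 428 · (37) + 174 · (-91) = 2.

gcd(428, 174) = 2; s = 37, t = -91 (check: 428·37 + 174·(-91) = 2).


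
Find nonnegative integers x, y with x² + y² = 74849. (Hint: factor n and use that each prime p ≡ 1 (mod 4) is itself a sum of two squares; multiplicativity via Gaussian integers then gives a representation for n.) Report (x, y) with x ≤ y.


Step 1: Factor n = 74849 = 29^2 · 89.
Step 2: Check the mod-4 condition on each prime factor: 29 ≡ 1 (mod 4), exponent 2; 89 ≡ 1 (mod 4), exponent 1.
All primes ≡ 3 (mod 4) appear to even exponent (or don't appear), so by the two-squares theorem n IS expressible as a sum of two squares.
Step 3: Build a representation. Here n = 29 · 29 · 89 is a product of primes ≡ 1 (mod 4). Each prime p ≡ 1 (mod 4) is itself a sum of two squares; find a² by testing p − a² for a perfect square:
  29: 29 − 1² = 28, 29 − 2² = 25 = 5² ⇒ 29 = 2² + 5².
  89: 89 − 1² = 88, 89 − 2² = 85, 89 − 3² = 80, 89 − 4² = 73, 89 − 5² = 64 = 8² ⇒ 89 = 5² + 8².
  Combine using the Brahmagupta–Fibonacci identity (a² + b²)(c² + d²) = (ac − bd)² + (ad + bc)² = (ac + bd)² + (ad − bc)²:
  29 · 29 = 841: from (2² + 5²)(2² + 5²), take (2·2 − 5·5, 2·5 + 5·2) = (4 − 25, 10 + 10) = (-21, 20); dropping signs (only squares matter) gives (21, 20); check 21² + 20² = 441 + 400 = 841 ✓.
  841 · 89 = 74849: from (21² + 20²)(5² + 8²), take (21·5 − 20·8, 21·8 + 20·5) = (105 − 160, 168 + 100) = (-55, 268); dropping signs (only squares matter) gives (55, 268); check 55² + 268² = 3025 + 71824 = 74849 ✓.
Step 4: Order so x ≤ y and verify: 55² + 268² = 3025 + 71824 = 74849 = n. ✓

n = 74849 = 55² + 268² (one valid representation with x ≤ y).
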